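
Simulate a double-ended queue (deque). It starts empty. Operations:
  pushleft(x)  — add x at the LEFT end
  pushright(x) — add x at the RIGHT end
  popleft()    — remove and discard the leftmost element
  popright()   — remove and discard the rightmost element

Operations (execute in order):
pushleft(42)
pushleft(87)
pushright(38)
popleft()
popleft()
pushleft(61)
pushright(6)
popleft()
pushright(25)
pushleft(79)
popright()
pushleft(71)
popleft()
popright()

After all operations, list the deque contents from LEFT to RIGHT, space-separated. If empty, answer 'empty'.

pushleft(42): [42]
pushleft(87): [87, 42]
pushright(38): [87, 42, 38]
popleft(): [42, 38]
popleft(): [38]
pushleft(61): [61, 38]
pushright(6): [61, 38, 6]
popleft(): [38, 6]
pushright(25): [38, 6, 25]
pushleft(79): [79, 38, 6, 25]
popright(): [79, 38, 6]
pushleft(71): [71, 79, 38, 6]
popleft(): [79, 38, 6]
popright(): [79, 38]

Answer: 79 38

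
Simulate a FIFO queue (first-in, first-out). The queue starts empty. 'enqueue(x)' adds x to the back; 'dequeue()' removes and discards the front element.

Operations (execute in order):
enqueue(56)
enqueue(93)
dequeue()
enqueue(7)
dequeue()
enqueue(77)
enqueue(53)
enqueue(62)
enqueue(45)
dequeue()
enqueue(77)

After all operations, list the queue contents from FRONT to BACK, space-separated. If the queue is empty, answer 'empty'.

Answer: 77 53 62 45 77

Derivation:
enqueue(56): [56]
enqueue(93): [56, 93]
dequeue(): [93]
enqueue(7): [93, 7]
dequeue(): [7]
enqueue(77): [7, 77]
enqueue(53): [7, 77, 53]
enqueue(62): [7, 77, 53, 62]
enqueue(45): [7, 77, 53, 62, 45]
dequeue(): [77, 53, 62, 45]
enqueue(77): [77, 53, 62, 45, 77]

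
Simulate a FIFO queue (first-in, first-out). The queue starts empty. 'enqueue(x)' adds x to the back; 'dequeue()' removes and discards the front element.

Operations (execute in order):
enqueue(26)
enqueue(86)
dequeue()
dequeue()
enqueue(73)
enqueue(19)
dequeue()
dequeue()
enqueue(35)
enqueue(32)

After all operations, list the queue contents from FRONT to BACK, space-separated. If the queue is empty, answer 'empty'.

Answer: 35 32

Derivation:
enqueue(26): [26]
enqueue(86): [26, 86]
dequeue(): [86]
dequeue(): []
enqueue(73): [73]
enqueue(19): [73, 19]
dequeue(): [19]
dequeue(): []
enqueue(35): [35]
enqueue(32): [35, 32]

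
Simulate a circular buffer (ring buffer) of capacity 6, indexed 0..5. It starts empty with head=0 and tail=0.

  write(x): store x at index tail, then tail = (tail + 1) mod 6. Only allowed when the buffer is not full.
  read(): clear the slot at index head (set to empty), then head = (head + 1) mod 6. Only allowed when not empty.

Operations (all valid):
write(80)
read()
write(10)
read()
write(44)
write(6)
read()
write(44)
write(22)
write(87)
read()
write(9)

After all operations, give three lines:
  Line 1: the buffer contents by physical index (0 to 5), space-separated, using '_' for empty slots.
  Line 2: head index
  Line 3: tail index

write(80): buf=[80 _ _ _ _ _], head=0, tail=1, size=1
read(): buf=[_ _ _ _ _ _], head=1, tail=1, size=0
write(10): buf=[_ 10 _ _ _ _], head=1, tail=2, size=1
read(): buf=[_ _ _ _ _ _], head=2, tail=2, size=0
write(44): buf=[_ _ 44 _ _ _], head=2, tail=3, size=1
write(6): buf=[_ _ 44 6 _ _], head=2, tail=4, size=2
read(): buf=[_ _ _ 6 _ _], head=3, tail=4, size=1
write(44): buf=[_ _ _ 6 44 _], head=3, tail=5, size=2
write(22): buf=[_ _ _ 6 44 22], head=3, tail=0, size=3
write(87): buf=[87 _ _ 6 44 22], head=3, tail=1, size=4
read(): buf=[87 _ _ _ 44 22], head=4, tail=1, size=3
write(9): buf=[87 9 _ _ 44 22], head=4, tail=2, size=4

Answer: 87 9 _ _ 44 22
4
2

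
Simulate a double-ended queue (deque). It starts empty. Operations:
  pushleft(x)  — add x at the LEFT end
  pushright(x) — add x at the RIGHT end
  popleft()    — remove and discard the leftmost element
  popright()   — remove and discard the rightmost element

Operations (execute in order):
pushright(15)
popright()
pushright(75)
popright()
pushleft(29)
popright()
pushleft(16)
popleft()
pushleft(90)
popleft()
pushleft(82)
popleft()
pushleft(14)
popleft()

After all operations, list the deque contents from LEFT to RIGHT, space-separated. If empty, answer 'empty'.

pushright(15): [15]
popright(): []
pushright(75): [75]
popright(): []
pushleft(29): [29]
popright(): []
pushleft(16): [16]
popleft(): []
pushleft(90): [90]
popleft(): []
pushleft(82): [82]
popleft(): []
pushleft(14): [14]
popleft(): []

Answer: empty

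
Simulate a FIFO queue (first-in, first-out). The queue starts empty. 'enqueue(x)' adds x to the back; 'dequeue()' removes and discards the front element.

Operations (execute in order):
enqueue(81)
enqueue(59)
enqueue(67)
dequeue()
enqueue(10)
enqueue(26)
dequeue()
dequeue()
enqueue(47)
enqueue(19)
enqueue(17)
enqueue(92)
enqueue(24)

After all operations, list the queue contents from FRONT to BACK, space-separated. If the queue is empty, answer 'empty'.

enqueue(81): [81]
enqueue(59): [81, 59]
enqueue(67): [81, 59, 67]
dequeue(): [59, 67]
enqueue(10): [59, 67, 10]
enqueue(26): [59, 67, 10, 26]
dequeue(): [67, 10, 26]
dequeue(): [10, 26]
enqueue(47): [10, 26, 47]
enqueue(19): [10, 26, 47, 19]
enqueue(17): [10, 26, 47, 19, 17]
enqueue(92): [10, 26, 47, 19, 17, 92]
enqueue(24): [10, 26, 47, 19, 17, 92, 24]

Answer: 10 26 47 19 17 92 24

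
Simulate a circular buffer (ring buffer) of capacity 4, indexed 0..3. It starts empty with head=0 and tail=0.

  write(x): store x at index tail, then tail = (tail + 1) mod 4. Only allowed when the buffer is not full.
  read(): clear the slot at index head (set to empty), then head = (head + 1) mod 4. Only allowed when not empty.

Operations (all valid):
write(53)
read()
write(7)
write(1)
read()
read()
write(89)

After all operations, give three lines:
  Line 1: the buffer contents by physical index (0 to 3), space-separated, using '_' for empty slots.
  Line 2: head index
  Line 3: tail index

Answer: _ _ _ 89
3
0

Derivation:
write(53): buf=[53 _ _ _], head=0, tail=1, size=1
read(): buf=[_ _ _ _], head=1, tail=1, size=0
write(7): buf=[_ 7 _ _], head=1, tail=2, size=1
write(1): buf=[_ 7 1 _], head=1, tail=3, size=2
read(): buf=[_ _ 1 _], head=2, tail=3, size=1
read(): buf=[_ _ _ _], head=3, tail=3, size=0
write(89): buf=[_ _ _ 89], head=3, tail=0, size=1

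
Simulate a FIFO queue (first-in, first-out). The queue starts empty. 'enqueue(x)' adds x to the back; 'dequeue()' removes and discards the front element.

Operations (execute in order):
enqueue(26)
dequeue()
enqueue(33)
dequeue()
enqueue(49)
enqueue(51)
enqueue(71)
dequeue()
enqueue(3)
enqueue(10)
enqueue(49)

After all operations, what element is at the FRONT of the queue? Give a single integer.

Answer: 51

Derivation:
enqueue(26): queue = [26]
dequeue(): queue = []
enqueue(33): queue = [33]
dequeue(): queue = []
enqueue(49): queue = [49]
enqueue(51): queue = [49, 51]
enqueue(71): queue = [49, 51, 71]
dequeue(): queue = [51, 71]
enqueue(3): queue = [51, 71, 3]
enqueue(10): queue = [51, 71, 3, 10]
enqueue(49): queue = [51, 71, 3, 10, 49]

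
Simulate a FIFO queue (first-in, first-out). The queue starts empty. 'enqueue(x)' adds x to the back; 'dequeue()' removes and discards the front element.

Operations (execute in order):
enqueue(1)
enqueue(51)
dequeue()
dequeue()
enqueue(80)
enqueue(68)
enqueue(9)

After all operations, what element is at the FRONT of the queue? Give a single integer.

Answer: 80

Derivation:
enqueue(1): queue = [1]
enqueue(51): queue = [1, 51]
dequeue(): queue = [51]
dequeue(): queue = []
enqueue(80): queue = [80]
enqueue(68): queue = [80, 68]
enqueue(9): queue = [80, 68, 9]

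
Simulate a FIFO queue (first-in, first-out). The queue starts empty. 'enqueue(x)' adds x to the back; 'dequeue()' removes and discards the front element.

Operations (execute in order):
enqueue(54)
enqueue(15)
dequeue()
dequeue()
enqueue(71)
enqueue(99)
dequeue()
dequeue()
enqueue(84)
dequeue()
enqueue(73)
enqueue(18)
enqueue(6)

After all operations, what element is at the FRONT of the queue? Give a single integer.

enqueue(54): queue = [54]
enqueue(15): queue = [54, 15]
dequeue(): queue = [15]
dequeue(): queue = []
enqueue(71): queue = [71]
enqueue(99): queue = [71, 99]
dequeue(): queue = [99]
dequeue(): queue = []
enqueue(84): queue = [84]
dequeue(): queue = []
enqueue(73): queue = [73]
enqueue(18): queue = [73, 18]
enqueue(6): queue = [73, 18, 6]

Answer: 73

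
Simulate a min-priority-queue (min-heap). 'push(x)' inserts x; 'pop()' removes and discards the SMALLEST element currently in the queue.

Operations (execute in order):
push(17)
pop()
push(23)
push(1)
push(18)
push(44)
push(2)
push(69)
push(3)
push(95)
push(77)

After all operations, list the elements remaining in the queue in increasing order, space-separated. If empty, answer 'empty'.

Answer: 1 2 3 18 23 44 69 77 95

Derivation:
push(17): heap contents = [17]
pop() → 17: heap contents = []
push(23): heap contents = [23]
push(1): heap contents = [1, 23]
push(18): heap contents = [1, 18, 23]
push(44): heap contents = [1, 18, 23, 44]
push(2): heap contents = [1, 2, 18, 23, 44]
push(69): heap contents = [1, 2, 18, 23, 44, 69]
push(3): heap contents = [1, 2, 3, 18, 23, 44, 69]
push(95): heap contents = [1, 2, 3, 18, 23, 44, 69, 95]
push(77): heap contents = [1, 2, 3, 18, 23, 44, 69, 77, 95]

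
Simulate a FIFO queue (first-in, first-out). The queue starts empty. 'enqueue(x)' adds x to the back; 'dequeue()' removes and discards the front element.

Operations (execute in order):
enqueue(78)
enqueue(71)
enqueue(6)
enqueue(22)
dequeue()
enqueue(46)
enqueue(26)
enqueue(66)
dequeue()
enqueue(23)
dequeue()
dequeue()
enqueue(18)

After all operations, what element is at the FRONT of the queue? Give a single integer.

enqueue(78): queue = [78]
enqueue(71): queue = [78, 71]
enqueue(6): queue = [78, 71, 6]
enqueue(22): queue = [78, 71, 6, 22]
dequeue(): queue = [71, 6, 22]
enqueue(46): queue = [71, 6, 22, 46]
enqueue(26): queue = [71, 6, 22, 46, 26]
enqueue(66): queue = [71, 6, 22, 46, 26, 66]
dequeue(): queue = [6, 22, 46, 26, 66]
enqueue(23): queue = [6, 22, 46, 26, 66, 23]
dequeue(): queue = [22, 46, 26, 66, 23]
dequeue(): queue = [46, 26, 66, 23]
enqueue(18): queue = [46, 26, 66, 23, 18]

Answer: 46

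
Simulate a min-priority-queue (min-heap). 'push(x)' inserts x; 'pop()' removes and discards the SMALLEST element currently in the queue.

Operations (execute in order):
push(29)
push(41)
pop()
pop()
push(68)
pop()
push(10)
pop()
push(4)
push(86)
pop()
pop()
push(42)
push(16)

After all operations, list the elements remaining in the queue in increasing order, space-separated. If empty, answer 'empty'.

Answer: 16 42

Derivation:
push(29): heap contents = [29]
push(41): heap contents = [29, 41]
pop() → 29: heap contents = [41]
pop() → 41: heap contents = []
push(68): heap contents = [68]
pop() → 68: heap contents = []
push(10): heap contents = [10]
pop() → 10: heap contents = []
push(4): heap contents = [4]
push(86): heap contents = [4, 86]
pop() → 4: heap contents = [86]
pop() → 86: heap contents = []
push(42): heap contents = [42]
push(16): heap contents = [16, 42]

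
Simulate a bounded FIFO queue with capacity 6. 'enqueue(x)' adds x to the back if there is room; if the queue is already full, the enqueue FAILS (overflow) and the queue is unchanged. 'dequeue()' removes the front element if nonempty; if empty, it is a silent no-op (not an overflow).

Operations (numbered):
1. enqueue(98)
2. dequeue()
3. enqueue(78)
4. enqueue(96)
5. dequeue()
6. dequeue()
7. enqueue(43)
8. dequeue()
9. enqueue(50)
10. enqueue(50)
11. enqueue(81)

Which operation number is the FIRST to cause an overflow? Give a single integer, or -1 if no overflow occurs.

Answer: -1

Derivation:
1. enqueue(98): size=1
2. dequeue(): size=0
3. enqueue(78): size=1
4. enqueue(96): size=2
5. dequeue(): size=1
6. dequeue(): size=0
7. enqueue(43): size=1
8. dequeue(): size=0
9. enqueue(50): size=1
10. enqueue(50): size=2
11. enqueue(81): size=3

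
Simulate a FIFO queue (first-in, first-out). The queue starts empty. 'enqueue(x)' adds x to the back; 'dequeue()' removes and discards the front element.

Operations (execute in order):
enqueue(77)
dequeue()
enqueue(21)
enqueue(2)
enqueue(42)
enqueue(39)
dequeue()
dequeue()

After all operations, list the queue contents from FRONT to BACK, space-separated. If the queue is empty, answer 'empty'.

enqueue(77): [77]
dequeue(): []
enqueue(21): [21]
enqueue(2): [21, 2]
enqueue(42): [21, 2, 42]
enqueue(39): [21, 2, 42, 39]
dequeue(): [2, 42, 39]
dequeue(): [42, 39]

Answer: 42 39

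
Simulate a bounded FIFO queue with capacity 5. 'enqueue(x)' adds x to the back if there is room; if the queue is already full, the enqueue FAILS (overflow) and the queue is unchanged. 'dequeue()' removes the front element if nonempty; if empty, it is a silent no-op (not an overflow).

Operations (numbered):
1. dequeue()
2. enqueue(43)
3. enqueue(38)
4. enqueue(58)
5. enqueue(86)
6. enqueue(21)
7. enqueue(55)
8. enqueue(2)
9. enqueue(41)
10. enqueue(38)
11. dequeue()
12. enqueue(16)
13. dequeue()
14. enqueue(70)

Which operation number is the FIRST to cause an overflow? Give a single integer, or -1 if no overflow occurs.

1. dequeue(): empty, no-op, size=0
2. enqueue(43): size=1
3. enqueue(38): size=2
4. enqueue(58): size=3
5. enqueue(86): size=4
6. enqueue(21): size=5
7. enqueue(55): size=5=cap → OVERFLOW (fail)
8. enqueue(2): size=5=cap → OVERFLOW (fail)
9. enqueue(41): size=5=cap → OVERFLOW (fail)
10. enqueue(38): size=5=cap → OVERFLOW (fail)
11. dequeue(): size=4
12. enqueue(16): size=5
13. dequeue(): size=4
14. enqueue(70): size=5

Answer: 7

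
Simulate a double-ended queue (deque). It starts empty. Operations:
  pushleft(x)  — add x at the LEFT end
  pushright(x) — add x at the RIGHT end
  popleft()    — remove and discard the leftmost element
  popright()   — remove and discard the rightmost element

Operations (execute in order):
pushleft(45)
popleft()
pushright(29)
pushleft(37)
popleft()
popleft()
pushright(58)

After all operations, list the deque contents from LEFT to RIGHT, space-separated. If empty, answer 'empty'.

pushleft(45): [45]
popleft(): []
pushright(29): [29]
pushleft(37): [37, 29]
popleft(): [29]
popleft(): []
pushright(58): [58]

Answer: 58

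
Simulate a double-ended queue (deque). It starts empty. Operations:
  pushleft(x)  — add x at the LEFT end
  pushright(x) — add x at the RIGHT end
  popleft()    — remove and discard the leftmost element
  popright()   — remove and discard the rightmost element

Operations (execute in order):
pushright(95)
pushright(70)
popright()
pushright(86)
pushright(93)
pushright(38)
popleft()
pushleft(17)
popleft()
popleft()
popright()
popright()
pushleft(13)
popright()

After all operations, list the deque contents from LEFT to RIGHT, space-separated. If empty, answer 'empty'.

pushright(95): [95]
pushright(70): [95, 70]
popright(): [95]
pushright(86): [95, 86]
pushright(93): [95, 86, 93]
pushright(38): [95, 86, 93, 38]
popleft(): [86, 93, 38]
pushleft(17): [17, 86, 93, 38]
popleft(): [86, 93, 38]
popleft(): [93, 38]
popright(): [93]
popright(): []
pushleft(13): [13]
popright(): []

Answer: empty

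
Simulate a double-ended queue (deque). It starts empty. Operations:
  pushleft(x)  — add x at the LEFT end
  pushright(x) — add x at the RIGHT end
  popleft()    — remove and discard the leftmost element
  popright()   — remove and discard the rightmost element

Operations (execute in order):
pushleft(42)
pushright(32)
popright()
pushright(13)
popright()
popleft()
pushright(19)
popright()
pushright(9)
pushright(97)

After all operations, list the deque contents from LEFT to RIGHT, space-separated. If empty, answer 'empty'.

pushleft(42): [42]
pushright(32): [42, 32]
popright(): [42]
pushright(13): [42, 13]
popright(): [42]
popleft(): []
pushright(19): [19]
popright(): []
pushright(9): [9]
pushright(97): [9, 97]

Answer: 9 97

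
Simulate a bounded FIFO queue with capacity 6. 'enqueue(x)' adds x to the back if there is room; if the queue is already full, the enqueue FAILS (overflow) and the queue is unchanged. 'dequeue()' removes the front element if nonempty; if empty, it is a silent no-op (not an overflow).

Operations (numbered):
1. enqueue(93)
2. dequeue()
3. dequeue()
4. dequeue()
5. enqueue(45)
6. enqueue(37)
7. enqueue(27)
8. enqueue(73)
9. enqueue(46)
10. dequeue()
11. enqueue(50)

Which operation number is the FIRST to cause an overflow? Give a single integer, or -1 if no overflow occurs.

1. enqueue(93): size=1
2. dequeue(): size=0
3. dequeue(): empty, no-op, size=0
4. dequeue(): empty, no-op, size=0
5. enqueue(45): size=1
6. enqueue(37): size=2
7. enqueue(27): size=3
8. enqueue(73): size=4
9. enqueue(46): size=5
10. dequeue(): size=4
11. enqueue(50): size=5

Answer: -1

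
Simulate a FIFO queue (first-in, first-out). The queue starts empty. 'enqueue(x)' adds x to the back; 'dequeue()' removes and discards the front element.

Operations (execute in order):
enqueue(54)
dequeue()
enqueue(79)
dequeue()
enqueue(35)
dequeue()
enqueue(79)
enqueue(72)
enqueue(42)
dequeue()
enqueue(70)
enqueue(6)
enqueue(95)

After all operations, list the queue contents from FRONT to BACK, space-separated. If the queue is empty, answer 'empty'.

enqueue(54): [54]
dequeue(): []
enqueue(79): [79]
dequeue(): []
enqueue(35): [35]
dequeue(): []
enqueue(79): [79]
enqueue(72): [79, 72]
enqueue(42): [79, 72, 42]
dequeue(): [72, 42]
enqueue(70): [72, 42, 70]
enqueue(6): [72, 42, 70, 6]
enqueue(95): [72, 42, 70, 6, 95]

Answer: 72 42 70 6 95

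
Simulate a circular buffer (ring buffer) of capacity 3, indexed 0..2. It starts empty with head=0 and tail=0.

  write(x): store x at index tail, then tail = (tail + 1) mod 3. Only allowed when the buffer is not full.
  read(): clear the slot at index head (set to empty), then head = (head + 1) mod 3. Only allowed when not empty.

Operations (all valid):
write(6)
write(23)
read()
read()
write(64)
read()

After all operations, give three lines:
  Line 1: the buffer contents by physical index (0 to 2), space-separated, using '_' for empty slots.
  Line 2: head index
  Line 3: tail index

Answer: _ _ _
0
0

Derivation:
write(6): buf=[6 _ _], head=0, tail=1, size=1
write(23): buf=[6 23 _], head=0, tail=2, size=2
read(): buf=[_ 23 _], head=1, tail=2, size=1
read(): buf=[_ _ _], head=2, tail=2, size=0
write(64): buf=[_ _ 64], head=2, tail=0, size=1
read(): buf=[_ _ _], head=0, tail=0, size=0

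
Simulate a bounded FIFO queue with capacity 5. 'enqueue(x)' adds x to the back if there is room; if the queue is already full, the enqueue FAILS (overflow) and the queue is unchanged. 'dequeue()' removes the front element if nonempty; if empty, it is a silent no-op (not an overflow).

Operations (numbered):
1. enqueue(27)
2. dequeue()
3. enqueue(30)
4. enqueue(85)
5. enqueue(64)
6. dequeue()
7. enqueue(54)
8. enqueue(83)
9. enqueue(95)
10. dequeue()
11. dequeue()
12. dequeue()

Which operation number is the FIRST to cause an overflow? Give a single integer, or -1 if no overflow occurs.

1. enqueue(27): size=1
2. dequeue(): size=0
3. enqueue(30): size=1
4. enqueue(85): size=2
5. enqueue(64): size=3
6. dequeue(): size=2
7. enqueue(54): size=3
8. enqueue(83): size=4
9. enqueue(95): size=5
10. dequeue(): size=4
11. dequeue(): size=3
12. dequeue(): size=2

Answer: -1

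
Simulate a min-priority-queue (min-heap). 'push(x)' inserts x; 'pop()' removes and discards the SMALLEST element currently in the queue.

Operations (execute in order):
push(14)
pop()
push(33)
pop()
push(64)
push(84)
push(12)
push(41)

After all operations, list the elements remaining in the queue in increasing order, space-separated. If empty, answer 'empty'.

push(14): heap contents = [14]
pop() → 14: heap contents = []
push(33): heap contents = [33]
pop() → 33: heap contents = []
push(64): heap contents = [64]
push(84): heap contents = [64, 84]
push(12): heap contents = [12, 64, 84]
push(41): heap contents = [12, 41, 64, 84]

Answer: 12 41 64 84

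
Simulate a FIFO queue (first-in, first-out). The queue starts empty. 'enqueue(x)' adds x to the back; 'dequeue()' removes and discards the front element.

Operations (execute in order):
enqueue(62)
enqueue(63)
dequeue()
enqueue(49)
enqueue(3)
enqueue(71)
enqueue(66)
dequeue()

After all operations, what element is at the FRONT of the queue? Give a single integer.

Answer: 49

Derivation:
enqueue(62): queue = [62]
enqueue(63): queue = [62, 63]
dequeue(): queue = [63]
enqueue(49): queue = [63, 49]
enqueue(3): queue = [63, 49, 3]
enqueue(71): queue = [63, 49, 3, 71]
enqueue(66): queue = [63, 49, 3, 71, 66]
dequeue(): queue = [49, 3, 71, 66]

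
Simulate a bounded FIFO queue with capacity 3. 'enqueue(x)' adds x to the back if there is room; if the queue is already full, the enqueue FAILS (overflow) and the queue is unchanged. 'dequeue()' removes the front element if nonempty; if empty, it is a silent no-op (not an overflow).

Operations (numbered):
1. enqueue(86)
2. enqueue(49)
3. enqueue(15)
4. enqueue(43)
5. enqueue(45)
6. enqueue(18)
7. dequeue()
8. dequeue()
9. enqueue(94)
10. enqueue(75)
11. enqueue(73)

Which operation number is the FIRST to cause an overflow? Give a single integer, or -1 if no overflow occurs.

Answer: 4

Derivation:
1. enqueue(86): size=1
2. enqueue(49): size=2
3. enqueue(15): size=3
4. enqueue(43): size=3=cap → OVERFLOW (fail)
5. enqueue(45): size=3=cap → OVERFLOW (fail)
6. enqueue(18): size=3=cap → OVERFLOW (fail)
7. dequeue(): size=2
8. dequeue(): size=1
9. enqueue(94): size=2
10. enqueue(75): size=3
11. enqueue(73): size=3=cap → OVERFLOW (fail)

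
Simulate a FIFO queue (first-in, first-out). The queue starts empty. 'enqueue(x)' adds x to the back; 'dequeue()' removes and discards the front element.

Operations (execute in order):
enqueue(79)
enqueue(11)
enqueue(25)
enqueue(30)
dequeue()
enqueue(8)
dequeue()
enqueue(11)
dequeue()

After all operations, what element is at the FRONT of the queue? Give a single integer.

Answer: 30

Derivation:
enqueue(79): queue = [79]
enqueue(11): queue = [79, 11]
enqueue(25): queue = [79, 11, 25]
enqueue(30): queue = [79, 11, 25, 30]
dequeue(): queue = [11, 25, 30]
enqueue(8): queue = [11, 25, 30, 8]
dequeue(): queue = [25, 30, 8]
enqueue(11): queue = [25, 30, 8, 11]
dequeue(): queue = [30, 8, 11]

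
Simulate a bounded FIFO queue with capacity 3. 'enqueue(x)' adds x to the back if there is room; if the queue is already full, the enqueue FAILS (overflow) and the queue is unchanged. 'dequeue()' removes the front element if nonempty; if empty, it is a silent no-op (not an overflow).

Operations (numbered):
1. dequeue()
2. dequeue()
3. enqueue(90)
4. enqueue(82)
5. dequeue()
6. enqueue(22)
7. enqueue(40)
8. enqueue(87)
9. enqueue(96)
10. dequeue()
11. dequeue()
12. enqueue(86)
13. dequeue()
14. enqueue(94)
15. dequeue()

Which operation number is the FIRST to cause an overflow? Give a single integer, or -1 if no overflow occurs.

1. dequeue(): empty, no-op, size=0
2. dequeue(): empty, no-op, size=0
3. enqueue(90): size=1
4. enqueue(82): size=2
5. dequeue(): size=1
6. enqueue(22): size=2
7. enqueue(40): size=3
8. enqueue(87): size=3=cap → OVERFLOW (fail)
9. enqueue(96): size=3=cap → OVERFLOW (fail)
10. dequeue(): size=2
11. dequeue(): size=1
12. enqueue(86): size=2
13. dequeue(): size=1
14. enqueue(94): size=2
15. dequeue(): size=1

Answer: 8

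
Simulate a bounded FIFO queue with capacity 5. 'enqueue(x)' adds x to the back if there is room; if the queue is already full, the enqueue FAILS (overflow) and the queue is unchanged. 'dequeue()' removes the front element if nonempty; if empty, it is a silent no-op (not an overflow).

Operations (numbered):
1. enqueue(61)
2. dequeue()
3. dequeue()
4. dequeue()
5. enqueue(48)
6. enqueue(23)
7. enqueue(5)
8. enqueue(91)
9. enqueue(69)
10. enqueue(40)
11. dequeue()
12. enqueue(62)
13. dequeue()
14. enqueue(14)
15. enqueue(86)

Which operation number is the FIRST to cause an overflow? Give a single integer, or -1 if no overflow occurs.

1. enqueue(61): size=1
2. dequeue(): size=0
3. dequeue(): empty, no-op, size=0
4. dequeue(): empty, no-op, size=0
5. enqueue(48): size=1
6. enqueue(23): size=2
7. enqueue(5): size=3
8. enqueue(91): size=4
9. enqueue(69): size=5
10. enqueue(40): size=5=cap → OVERFLOW (fail)
11. dequeue(): size=4
12. enqueue(62): size=5
13. dequeue(): size=4
14. enqueue(14): size=5
15. enqueue(86): size=5=cap → OVERFLOW (fail)

Answer: 10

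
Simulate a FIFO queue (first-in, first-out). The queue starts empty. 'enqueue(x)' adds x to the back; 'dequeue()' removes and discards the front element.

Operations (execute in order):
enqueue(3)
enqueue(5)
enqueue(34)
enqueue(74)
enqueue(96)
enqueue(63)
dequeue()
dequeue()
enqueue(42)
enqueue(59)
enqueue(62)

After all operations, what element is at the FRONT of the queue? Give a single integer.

Answer: 34

Derivation:
enqueue(3): queue = [3]
enqueue(5): queue = [3, 5]
enqueue(34): queue = [3, 5, 34]
enqueue(74): queue = [3, 5, 34, 74]
enqueue(96): queue = [3, 5, 34, 74, 96]
enqueue(63): queue = [3, 5, 34, 74, 96, 63]
dequeue(): queue = [5, 34, 74, 96, 63]
dequeue(): queue = [34, 74, 96, 63]
enqueue(42): queue = [34, 74, 96, 63, 42]
enqueue(59): queue = [34, 74, 96, 63, 42, 59]
enqueue(62): queue = [34, 74, 96, 63, 42, 59, 62]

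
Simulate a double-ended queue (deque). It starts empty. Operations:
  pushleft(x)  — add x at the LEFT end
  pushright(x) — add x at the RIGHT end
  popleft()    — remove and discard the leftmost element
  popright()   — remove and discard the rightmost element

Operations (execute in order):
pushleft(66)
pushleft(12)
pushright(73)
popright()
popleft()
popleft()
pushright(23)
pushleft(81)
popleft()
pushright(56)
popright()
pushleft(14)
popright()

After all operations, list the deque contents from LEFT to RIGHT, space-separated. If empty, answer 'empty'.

pushleft(66): [66]
pushleft(12): [12, 66]
pushright(73): [12, 66, 73]
popright(): [12, 66]
popleft(): [66]
popleft(): []
pushright(23): [23]
pushleft(81): [81, 23]
popleft(): [23]
pushright(56): [23, 56]
popright(): [23]
pushleft(14): [14, 23]
popright(): [14]

Answer: 14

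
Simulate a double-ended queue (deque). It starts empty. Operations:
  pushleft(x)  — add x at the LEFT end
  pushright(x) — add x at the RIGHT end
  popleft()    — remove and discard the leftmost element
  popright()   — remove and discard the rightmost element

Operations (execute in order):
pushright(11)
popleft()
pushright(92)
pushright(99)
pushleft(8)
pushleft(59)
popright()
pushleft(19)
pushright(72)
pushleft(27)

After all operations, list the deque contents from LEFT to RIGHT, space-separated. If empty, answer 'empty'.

Answer: 27 19 59 8 92 72

Derivation:
pushright(11): [11]
popleft(): []
pushright(92): [92]
pushright(99): [92, 99]
pushleft(8): [8, 92, 99]
pushleft(59): [59, 8, 92, 99]
popright(): [59, 8, 92]
pushleft(19): [19, 59, 8, 92]
pushright(72): [19, 59, 8, 92, 72]
pushleft(27): [27, 19, 59, 8, 92, 72]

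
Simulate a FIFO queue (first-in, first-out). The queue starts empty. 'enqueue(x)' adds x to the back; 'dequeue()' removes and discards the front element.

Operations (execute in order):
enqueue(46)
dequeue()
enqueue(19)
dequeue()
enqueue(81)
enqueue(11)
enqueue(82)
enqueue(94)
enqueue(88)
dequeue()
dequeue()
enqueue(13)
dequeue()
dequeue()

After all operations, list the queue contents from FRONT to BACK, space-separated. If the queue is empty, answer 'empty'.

enqueue(46): [46]
dequeue(): []
enqueue(19): [19]
dequeue(): []
enqueue(81): [81]
enqueue(11): [81, 11]
enqueue(82): [81, 11, 82]
enqueue(94): [81, 11, 82, 94]
enqueue(88): [81, 11, 82, 94, 88]
dequeue(): [11, 82, 94, 88]
dequeue(): [82, 94, 88]
enqueue(13): [82, 94, 88, 13]
dequeue(): [94, 88, 13]
dequeue(): [88, 13]

Answer: 88 13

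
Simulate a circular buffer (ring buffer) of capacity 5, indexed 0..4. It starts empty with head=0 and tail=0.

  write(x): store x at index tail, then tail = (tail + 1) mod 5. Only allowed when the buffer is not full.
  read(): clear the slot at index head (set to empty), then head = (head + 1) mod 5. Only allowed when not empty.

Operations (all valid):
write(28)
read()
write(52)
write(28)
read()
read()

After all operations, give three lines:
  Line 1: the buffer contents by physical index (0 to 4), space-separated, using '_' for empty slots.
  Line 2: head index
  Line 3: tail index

write(28): buf=[28 _ _ _ _], head=0, tail=1, size=1
read(): buf=[_ _ _ _ _], head=1, tail=1, size=0
write(52): buf=[_ 52 _ _ _], head=1, tail=2, size=1
write(28): buf=[_ 52 28 _ _], head=1, tail=3, size=2
read(): buf=[_ _ 28 _ _], head=2, tail=3, size=1
read(): buf=[_ _ _ _ _], head=3, tail=3, size=0

Answer: _ _ _ _ _
3
3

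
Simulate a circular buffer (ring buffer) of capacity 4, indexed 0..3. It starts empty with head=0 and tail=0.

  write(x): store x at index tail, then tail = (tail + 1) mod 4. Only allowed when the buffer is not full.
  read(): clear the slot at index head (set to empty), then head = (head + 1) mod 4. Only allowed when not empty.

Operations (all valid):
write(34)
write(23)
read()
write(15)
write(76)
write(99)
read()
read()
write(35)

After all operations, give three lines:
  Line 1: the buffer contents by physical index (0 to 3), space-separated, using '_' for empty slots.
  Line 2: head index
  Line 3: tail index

Answer: 99 35 _ 76
3
2

Derivation:
write(34): buf=[34 _ _ _], head=0, tail=1, size=1
write(23): buf=[34 23 _ _], head=0, tail=2, size=2
read(): buf=[_ 23 _ _], head=1, tail=2, size=1
write(15): buf=[_ 23 15 _], head=1, tail=3, size=2
write(76): buf=[_ 23 15 76], head=1, tail=0, size=3
write(99): buf=[99 23 15 76], head=1, tail=1, size=4
read(): buf=[99 _ 15 76], head=2, tail=1, size=3
read(): buf=[99 _ _ 76], head=3, tail=1, size=2
write(35): buf=[99 35 _ 76], head=3, tail=2, size=3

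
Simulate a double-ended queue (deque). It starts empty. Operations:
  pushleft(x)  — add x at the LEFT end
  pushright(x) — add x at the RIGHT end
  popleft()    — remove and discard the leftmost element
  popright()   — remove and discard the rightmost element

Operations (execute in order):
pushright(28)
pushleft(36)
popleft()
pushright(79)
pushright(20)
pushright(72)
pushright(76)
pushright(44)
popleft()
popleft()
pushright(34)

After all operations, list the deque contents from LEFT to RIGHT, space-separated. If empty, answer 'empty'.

pushright(28): [28]
pushleft(36): [36, 28]
popleft(): [28]
pushright(79): [28, 79]
pushright(20): [28, 79, 20]
pushright(72): [28, 79, 20, 72]
pushright(76): [28, 79, 20, 72, 76]
pushright(44): [28, 79, 20, 72, 76, 44]
popleft(): [79, 20, 72, 76, 44]
popleft(): [20, 72, 76, 44]
pushright(34): [20, 72, 76, 44, 34]

Answer: 20 72 76 44 34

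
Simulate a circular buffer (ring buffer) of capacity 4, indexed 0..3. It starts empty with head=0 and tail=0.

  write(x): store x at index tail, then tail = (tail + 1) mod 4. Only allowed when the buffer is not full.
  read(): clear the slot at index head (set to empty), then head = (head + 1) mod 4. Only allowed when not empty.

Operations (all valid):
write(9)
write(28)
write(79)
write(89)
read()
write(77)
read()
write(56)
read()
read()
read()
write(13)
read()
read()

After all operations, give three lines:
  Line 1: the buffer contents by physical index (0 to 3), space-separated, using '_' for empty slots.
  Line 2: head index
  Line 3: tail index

Answer: _ _ _ _
3
3

Derivation:
write(9): buf=[9 _ _ _], head=0, tail=1, size=1
write(28): buf=[9 28 _ _], head=0, tail=2, size=2
write(79): buf=[9 28 79 _], head=0, tail=3, size=3
write(89): buf=[9 28 79 89], head=0, tail=0, size=4
read(): buf=[_ 28 79 89], head=1, tail=0, size=3
write(77): buf=[77 28 79 89], head=1, tail=1, size=4
read(): buf=[77 _ 79 89], head=2, tail=1, size=3
write(56): buf=[77 56 79 89], head=2, tail=2, size=4
read(): buf=[77 56 _ 89], head=3, tail=2, size=3
read(): buf=[77 56 _ _], head=0, tail=2, size=2
read(): buf=[_ 56 _ _], head=1, tail=2, size=1
write(13): buf=[_ 56 13 _], head=1, tail=3, size=2
read(): buf=[_ _ 13 _], head=2, tail=3, size=1
read(): buf=[_ _ _ _], head=3, tail=3, size=0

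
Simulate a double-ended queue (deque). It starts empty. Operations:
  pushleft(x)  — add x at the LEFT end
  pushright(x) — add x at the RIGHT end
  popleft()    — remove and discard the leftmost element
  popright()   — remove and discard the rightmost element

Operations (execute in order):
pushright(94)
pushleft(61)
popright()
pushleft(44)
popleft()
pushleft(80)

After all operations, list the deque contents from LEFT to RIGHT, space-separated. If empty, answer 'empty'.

pushright(94): [94]
pushleft(61): [61, 94]
popright(): [61]
pushleft(44): [44, 61]
popleft(): [61]
pushleft(80): [80, 61]

Answer: 80 61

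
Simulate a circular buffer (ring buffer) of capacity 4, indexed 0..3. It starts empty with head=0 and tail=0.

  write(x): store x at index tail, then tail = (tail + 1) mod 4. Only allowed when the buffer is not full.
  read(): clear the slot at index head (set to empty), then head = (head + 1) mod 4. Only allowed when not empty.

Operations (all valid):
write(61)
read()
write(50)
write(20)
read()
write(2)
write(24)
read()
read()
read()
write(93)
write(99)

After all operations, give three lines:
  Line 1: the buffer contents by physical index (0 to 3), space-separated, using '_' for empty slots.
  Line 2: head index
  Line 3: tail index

Answer: _ 93 99 _
1
3

Derivation:
write(61): buf=[61 _ _ _], head=0, tail=1, size=1
read(): buf=[_ _ _ _], head=1, tail=1, size=0
write(50): buf=[_ 50 _ _], head=1, tail=2, size=1
write(20): buf=[_ 50 20 _], head=1, tail=3, size=2
read(): buf=[_ _ 20 _], head=2, tail=3, size=1
write(2): buf=[_ _ 20 2], head=2, tail=0, size=2
write(24): buf=[24 _ 20 2], head=2, tail=1, size=3
read(): buf=[24 _ _ 2], head=3, tail=1, size=2
read(): buf=[24 _ _ _], head=0, tail=1, size=1
read(): buf=[_ _ _ _], head=1, tail=1, size=0
write(93): buf=[_ 93 _ _], head=1, tail=2, size=1
write(99): buf=[_ 93 99 _], head=1, tail=3, size=2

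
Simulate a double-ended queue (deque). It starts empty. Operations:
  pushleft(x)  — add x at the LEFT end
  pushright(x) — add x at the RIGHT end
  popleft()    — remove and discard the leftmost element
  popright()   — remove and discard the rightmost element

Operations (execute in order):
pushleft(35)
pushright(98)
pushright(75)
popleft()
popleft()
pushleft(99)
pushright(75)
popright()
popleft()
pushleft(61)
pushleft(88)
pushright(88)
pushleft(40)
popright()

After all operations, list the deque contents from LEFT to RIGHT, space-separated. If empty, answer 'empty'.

Answer: 40 88 61 75

Derivation:
pushleft(35): [35]
pushright(98): [35, 98]
pushright(75): [35, 98, 75]
popleft(): [98, 75]
popleft(): [75]
pushleft(99): [99, 75]
pushright(75): [99, 75, 75]
popright(): [99, 75]
popleft(): [75]
pushleft(61): [61, 75]
pushleft(88): [88, 61, 75]
pushright(88): [88, 61, 75, 88]
pushleft(40): [40, 88, 61, 75, 88]
popright(): [40, 88, 61, 75]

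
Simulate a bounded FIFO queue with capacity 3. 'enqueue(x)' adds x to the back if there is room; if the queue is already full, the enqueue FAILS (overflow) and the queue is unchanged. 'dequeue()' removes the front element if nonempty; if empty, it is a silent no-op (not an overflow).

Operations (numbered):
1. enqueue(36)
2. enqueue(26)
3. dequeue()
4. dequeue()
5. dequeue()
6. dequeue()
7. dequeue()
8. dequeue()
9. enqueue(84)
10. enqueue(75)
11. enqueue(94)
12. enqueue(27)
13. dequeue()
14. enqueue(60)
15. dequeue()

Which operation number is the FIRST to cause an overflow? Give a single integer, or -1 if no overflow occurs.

Answer: 12

Derivation:
1. enqueue(36): size=1
2. enqueue(26): size=2
3. dequeue(): size=1
4. dequeue(): size=0
5. dequeue(): empty, no-op, size=0
6. dequeue(): empty, no-op, size=0
7. dequeue(): empty, no-op, size=0
8. dequeue(): empty, no-op, size=0
9. enqueue(84): size=1
10. enqueue(75): size=2
11. enqueue(94): size=3
12. enqueue(27): size=3=cap → OVERFLOW (fail)
13. dequeue(): size=2
14. enqueue(60): size=3
15. dequeue(): size=2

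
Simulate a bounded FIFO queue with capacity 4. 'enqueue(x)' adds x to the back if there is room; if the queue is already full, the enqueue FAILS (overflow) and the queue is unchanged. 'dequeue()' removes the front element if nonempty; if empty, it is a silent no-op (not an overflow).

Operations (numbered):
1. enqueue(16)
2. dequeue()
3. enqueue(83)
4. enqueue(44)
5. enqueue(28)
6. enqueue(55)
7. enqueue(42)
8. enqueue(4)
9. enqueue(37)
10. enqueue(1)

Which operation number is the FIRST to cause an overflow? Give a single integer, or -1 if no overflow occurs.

1. enqueue(16): size=1
2. dequeue(): size=0
3. enqueue(83): size=1
4. enqueue(44): size=2
5. enqueue(28): size=3
6. enqueue(55): size=4
7. enqueue(42): size=4=cap → OVERFLOW (fail)
8. enqueue(4): size=4=cap → OVERFLOW (fail)
9. enqueue(37): size=4=cap → OVERFLOW (fail)
10. enqueue(1): size=4=cap → OVERFLOW (fail)

Answer: 7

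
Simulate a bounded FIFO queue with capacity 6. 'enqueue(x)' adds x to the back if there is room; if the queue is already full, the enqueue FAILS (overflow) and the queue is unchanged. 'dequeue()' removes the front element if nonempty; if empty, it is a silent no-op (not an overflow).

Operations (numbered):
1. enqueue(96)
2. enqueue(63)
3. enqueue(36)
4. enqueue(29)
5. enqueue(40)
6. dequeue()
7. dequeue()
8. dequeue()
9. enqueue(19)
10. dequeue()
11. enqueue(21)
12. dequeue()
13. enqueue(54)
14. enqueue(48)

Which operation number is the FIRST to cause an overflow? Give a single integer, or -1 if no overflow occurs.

Answer: -1

Derivation:
1. enqueue(96): size=1
2. enqueue(63): size=2
3. enqueue(36): size=3
4. enqueue(29): size=4
5. enqueue(40): size=5
6. dequeue(): size=4
7. dequeue(): size=3
8. dequeue(): size=2
9. enqueue(19): size=3
10. dequeue(): size=2
11. enqueue(21): size=3
12. dequeue(): size=2
13. enqueue(54): size=3
14. enqueue(48): size=4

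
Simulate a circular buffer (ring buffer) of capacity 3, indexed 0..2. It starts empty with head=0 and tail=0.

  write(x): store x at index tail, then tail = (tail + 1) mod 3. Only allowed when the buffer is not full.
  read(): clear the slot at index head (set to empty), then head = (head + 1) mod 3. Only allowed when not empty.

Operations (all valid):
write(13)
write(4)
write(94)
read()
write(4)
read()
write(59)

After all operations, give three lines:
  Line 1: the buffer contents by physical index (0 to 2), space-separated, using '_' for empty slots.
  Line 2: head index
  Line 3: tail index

Answer: 4 59 94
2
2

Derivation:
write(13): buf=[13 _ _], head=0, tail=1, size=1
write(4): buf=[13 4 _], head=0, tail=2, size=2
write(94): buf=[13 4 94], head=0, tail=0, size=3
read(): buf=[_ 4 94], head=1, tail=0, size=2
write(4): buf=[4 4 94], head=1, tail=1, size=3
read(): buf=[4 _ 94], head=2, tail=1, size=2
write(59): buf=[4 59 94], head=2, tail=2, size=3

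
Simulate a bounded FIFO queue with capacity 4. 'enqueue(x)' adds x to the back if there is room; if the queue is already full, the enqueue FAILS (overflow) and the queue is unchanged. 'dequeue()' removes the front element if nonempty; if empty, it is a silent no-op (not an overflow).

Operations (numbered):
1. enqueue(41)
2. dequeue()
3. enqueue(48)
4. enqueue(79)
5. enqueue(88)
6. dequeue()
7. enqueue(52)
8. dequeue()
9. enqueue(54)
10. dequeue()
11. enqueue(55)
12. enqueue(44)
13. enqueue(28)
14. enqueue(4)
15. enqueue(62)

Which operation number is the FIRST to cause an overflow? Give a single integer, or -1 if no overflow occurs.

1. enqueue(41): size=1
2. dequeue(): size=0
3. enqueue(48): size=1
4. enqueue(79): size=2
5. enqueue(88): size=3
6. dequeue(): size=2
7. enqueue(52): size=3
8. dequeue(): size=2
9. enqueue(54): size=3
10. dequeue(): size=2
11. enqueue(55): size=3
12. enqueue(44): size=4
13. enqueue(28): size=4=cap → OVERFLOW (fail)
14. enqueue(4): size=4=cap → OVERFLOW (fail)
15. enqueue(62): size=4=cap → OVERFLOW (fail)

Answer: 13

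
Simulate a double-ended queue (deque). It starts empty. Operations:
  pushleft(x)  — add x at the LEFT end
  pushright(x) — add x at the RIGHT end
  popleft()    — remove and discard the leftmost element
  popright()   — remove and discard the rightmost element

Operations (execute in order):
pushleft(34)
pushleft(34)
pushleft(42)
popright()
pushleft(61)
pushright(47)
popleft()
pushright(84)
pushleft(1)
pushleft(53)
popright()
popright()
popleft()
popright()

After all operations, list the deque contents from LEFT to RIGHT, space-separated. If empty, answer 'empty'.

pushleft(34): [34]
pushleft(34): [34, 34]
pushleft(42): [42, 34, 34]
popright(): [42, 34]
pushleft(61): [61, 42, 34]
pushright(47): [61, 42, 34, 47]
popleft(): [42, 34, 47]
pushright(84): [42, 34, 47, 84]
pushleft(1): [1, 42, 34, 47, 84]
pushleft(53): [53, 1, 42, 34, 47, 84]
popright(): [53, 1, 42, 34, 47]
popright(): [53, 1, 42, 34]
popleft(): [1, 42, 34]
popright(): [1, 42]

Answer: 1 42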